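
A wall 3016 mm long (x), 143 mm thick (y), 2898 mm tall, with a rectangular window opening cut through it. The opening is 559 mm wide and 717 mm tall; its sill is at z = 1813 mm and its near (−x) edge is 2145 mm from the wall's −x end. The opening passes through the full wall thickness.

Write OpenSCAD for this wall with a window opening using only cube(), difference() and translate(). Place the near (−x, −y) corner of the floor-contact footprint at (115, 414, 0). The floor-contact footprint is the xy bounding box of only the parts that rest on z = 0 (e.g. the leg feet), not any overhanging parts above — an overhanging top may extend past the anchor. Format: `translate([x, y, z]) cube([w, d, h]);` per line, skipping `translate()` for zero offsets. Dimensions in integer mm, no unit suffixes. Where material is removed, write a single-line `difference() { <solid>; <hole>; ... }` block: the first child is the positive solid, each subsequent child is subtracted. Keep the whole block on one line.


difference() { translate([115, 414, 0]) cube([3016, 143, 2898]); translate([2260, 414, 1813]) cube([559, 143, 717]); }


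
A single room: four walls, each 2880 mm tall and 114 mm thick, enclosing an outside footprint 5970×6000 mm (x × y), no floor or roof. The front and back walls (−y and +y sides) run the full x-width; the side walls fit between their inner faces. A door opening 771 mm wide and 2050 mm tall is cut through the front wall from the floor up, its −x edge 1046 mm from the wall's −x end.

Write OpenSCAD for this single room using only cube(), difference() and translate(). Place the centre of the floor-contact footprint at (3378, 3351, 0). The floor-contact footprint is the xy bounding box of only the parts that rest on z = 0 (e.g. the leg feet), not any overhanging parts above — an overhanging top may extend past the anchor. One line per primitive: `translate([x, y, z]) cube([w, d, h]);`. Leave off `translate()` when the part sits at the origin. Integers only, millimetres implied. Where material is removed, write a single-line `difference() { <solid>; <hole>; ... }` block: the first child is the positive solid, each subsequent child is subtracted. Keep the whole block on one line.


difference() { translate([393, 351, 0]) cube([5970, 114, 2880]); translate([1439, 351, 0]) cube([771, 114, 2050]); }
translate([393, 6237, 0]) cube([5970, 114, 2880]);
translate([393, 465, 0]) cube([114, 5772, 2880]);
translate([6249, 465, 0]) cube([114, 5772, 2880]);


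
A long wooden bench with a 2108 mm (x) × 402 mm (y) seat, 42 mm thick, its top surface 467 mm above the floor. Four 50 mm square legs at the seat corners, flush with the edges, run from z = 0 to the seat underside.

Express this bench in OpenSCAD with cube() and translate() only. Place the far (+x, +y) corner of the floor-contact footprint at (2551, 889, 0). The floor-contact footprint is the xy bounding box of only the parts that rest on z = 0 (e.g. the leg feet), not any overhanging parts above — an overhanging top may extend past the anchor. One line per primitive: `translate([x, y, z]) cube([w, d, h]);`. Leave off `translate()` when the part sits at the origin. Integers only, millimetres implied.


translate([443, 487, 425]) cube([2108, 402, 42]);
translate([443, 487, 0]) cube([50, 50, 425]);
translate([443, 839, 0]) cube([50, 50, 425]);
translate([2501, 487, 0]) cube([50, 50, 425]);
translate([2501, 839, 0]) cube([50, 50, 425]);


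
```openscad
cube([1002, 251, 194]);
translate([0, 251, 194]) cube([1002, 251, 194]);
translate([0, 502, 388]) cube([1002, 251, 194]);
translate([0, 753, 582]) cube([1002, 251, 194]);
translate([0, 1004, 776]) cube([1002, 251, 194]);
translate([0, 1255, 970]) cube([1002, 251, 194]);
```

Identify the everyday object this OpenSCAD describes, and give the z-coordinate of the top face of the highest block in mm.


A staircase. The total rise is 1164 mm.

6 identical blocks, each offset up and back from the previous — a staircase. Each step is 194 mm tall and there are 6 of them, so the total rise is 6 × 194 = 1164 mm.


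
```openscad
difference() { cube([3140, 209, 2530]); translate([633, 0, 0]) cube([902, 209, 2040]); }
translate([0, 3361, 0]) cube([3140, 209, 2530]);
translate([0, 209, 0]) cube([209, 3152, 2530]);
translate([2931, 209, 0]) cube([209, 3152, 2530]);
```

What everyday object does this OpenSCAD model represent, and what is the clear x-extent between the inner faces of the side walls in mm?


A single room. The interior width is 2722 mm.

Four walls enclosing a rectangle with a door in the front wall — a room. Outside width 3140 minus two 209 mm walls gives 2722 mm.


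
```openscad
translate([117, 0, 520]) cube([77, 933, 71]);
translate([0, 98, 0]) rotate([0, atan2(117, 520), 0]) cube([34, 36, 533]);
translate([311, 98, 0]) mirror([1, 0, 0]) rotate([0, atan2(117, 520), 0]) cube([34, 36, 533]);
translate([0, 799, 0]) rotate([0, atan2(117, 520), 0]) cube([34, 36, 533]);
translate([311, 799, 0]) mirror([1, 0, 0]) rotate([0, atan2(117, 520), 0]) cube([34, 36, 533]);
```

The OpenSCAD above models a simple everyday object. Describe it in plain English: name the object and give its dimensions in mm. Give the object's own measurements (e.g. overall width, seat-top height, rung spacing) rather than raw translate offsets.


A sawhorse. A 77×933×71 mm beam (x, y, z) sits on two A-frame leg pairs. Each pair is two raked legs of 34×36 mm section (36 mm along y) splaying symmetrically in x. Each leg rises 520 mm vertically over 117 mm of horizontal reach and is 533 mm long along its own axis. Every leg's outer bottom edge rests on the floor and its outer top edge meets a bottom edge of the beam — the left legs (tilting toward +x) meet the beam's −x bottom edge, the right legs (their mirror images, tilting toward −x) meet its +x bottom edge — so the leg tops tuck under the beam, the beam's underside is 520 mm above the floor, and the feet are 311 mm apart outside-to-outside with the beam centred between them. The two leg pairs are set in 98 mm from either end of the beam.


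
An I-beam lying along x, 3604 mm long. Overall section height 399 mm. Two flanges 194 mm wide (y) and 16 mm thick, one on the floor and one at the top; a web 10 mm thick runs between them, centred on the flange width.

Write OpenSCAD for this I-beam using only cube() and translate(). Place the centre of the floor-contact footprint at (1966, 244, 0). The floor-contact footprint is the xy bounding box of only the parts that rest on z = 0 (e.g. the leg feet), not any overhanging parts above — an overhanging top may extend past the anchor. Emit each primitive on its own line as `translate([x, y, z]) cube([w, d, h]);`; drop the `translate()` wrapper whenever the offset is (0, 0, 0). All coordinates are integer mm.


translate([164, 147, 0]) cube([3604, 194, 16]);
translate([164, 239, 16]) cube([3604, 10, 367]);
translate([164, 147, 383]) cube([3604, 194, 16]);


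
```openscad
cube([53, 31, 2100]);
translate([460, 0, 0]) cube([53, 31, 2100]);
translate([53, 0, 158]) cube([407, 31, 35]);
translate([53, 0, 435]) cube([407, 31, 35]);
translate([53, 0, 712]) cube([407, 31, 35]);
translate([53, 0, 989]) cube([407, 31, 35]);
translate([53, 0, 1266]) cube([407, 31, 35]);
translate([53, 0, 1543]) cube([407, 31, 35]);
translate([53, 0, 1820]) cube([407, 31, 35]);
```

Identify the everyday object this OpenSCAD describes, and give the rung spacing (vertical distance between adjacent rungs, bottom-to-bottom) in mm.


A ladder. The rung spacing is 277 mm.

Two tall 53×31 posts with 7 short bars between them — a ladder. Adjacent rungs sit at z = 158 and z = 435, so the spacing is 435 − 158 = 277 mm.


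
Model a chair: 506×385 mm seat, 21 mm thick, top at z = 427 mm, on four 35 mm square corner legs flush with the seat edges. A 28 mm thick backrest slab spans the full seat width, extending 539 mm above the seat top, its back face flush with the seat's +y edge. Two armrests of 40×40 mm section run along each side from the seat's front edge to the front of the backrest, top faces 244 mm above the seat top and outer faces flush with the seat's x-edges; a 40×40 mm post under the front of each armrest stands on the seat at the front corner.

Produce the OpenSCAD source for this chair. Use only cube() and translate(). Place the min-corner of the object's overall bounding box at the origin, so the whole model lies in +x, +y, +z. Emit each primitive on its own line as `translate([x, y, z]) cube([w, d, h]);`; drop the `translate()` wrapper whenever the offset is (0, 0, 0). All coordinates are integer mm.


translate([0, 0, 406]) cube([506, 385, 21]);
cube([35, 35, 406]);
translate([471, 0, 0]) cube([35, 35, 406]);
translate([0, 350, 0]) cube([35, 35, 406]);
translate([471, 350, 0]) cube([35, 35, 406]);
translate([0, 357, 427]) cube([506, 28, 539]);
translate([0, 0, 631]) cube([40, 357, 40]);
translate([466, 0, 631]) cube([40, 357, 40]);
translate([0, 0, 427]) cube([40, 40, 204]);
translate([466, 0, 427]) cube([40, 40, 204]);


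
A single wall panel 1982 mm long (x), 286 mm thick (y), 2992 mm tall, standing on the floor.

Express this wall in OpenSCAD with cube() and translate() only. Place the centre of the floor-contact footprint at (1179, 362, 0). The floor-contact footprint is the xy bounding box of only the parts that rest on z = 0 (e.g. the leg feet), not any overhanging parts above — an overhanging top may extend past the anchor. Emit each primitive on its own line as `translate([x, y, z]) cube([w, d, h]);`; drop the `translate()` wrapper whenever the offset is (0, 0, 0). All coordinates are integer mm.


translate([188, 219, 0]) cube([1982, 286, 2992]);


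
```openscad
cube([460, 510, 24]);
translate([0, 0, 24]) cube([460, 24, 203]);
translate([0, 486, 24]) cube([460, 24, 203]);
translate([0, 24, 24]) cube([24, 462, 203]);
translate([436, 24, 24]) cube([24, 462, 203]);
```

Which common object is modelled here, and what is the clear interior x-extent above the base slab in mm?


An open box. The internal width is 412 mm.

A 460×510 base slab with four walls standing on it — an open box. The base is 460 mm wide and the walls are 24 mm thick, so the internal width is 460 − 2 × 24 = 412 mm.


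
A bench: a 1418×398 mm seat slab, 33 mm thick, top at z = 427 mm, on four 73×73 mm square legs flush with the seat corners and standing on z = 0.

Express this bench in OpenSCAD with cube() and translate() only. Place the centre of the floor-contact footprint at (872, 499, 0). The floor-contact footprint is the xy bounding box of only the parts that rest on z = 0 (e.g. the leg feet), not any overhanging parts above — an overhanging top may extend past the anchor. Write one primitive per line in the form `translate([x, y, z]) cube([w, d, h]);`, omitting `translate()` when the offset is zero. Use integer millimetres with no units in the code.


translate([163, 300, 394]) cube([1418, 398, 33]);
translate([163, 300, 0]) cube([73, 73, 394]);
translate([163, 625, 0]) cube([73, 73, 394]);
translate([1508, 300, 0]) cube([73, 73, 394]);
translate([1508, 625, 0]) cube([73, 73, 394]);


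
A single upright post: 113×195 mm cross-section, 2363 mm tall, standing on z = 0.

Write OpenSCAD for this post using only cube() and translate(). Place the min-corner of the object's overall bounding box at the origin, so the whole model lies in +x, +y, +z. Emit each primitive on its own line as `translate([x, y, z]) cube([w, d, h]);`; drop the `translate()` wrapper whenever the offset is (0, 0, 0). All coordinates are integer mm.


cube([113, 195, 2363]);


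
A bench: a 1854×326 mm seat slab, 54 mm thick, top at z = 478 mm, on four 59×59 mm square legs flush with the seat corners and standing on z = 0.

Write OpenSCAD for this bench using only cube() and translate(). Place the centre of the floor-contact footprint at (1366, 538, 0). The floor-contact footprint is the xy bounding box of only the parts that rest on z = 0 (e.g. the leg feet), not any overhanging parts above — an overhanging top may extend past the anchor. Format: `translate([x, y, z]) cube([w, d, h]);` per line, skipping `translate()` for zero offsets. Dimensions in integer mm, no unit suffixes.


// leg_h = 478 − 54 = 424
translate([439, 375, 424]) cube([1854, 326, 54]);
translate([439, 375, 0]) cube([59, 59, 424]);
translate([439, 642, 0]) cube([59, 59, 424]);
translate([2234, 375, 0]) cube([59, 59, 424]);
translate([2234, 642, 0]) cube([59, 59, 424]);


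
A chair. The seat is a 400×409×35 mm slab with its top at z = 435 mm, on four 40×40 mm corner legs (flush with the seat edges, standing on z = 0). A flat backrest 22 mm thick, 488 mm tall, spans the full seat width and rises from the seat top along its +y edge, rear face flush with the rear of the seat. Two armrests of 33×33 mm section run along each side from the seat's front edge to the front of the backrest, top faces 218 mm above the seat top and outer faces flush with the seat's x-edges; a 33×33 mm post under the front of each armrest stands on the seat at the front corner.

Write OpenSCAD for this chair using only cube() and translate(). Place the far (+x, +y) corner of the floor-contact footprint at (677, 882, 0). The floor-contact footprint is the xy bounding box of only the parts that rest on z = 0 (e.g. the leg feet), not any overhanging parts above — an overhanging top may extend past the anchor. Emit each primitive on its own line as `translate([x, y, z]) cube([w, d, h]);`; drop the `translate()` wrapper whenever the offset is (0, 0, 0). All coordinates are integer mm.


translate([277, 473, 400]) cube([400, 409, 35]);
translate([277, 473, 0]) cube([40, 40, 400]);
translate([637, 473, 0]) cube([40, 40, 400]);
translate([277, 842, 0]) cube([40, 40, 400]);
translate([637, 842, 0]) cube([40, 40, 400]);
translate([277, 860, 435]) cube([400, 22, 488]);
translate([277, 473, 620]) cube([33, 387, 33]);
translate([644, 473, 620]) cube([33, 387, 33]);
translate([277, 473, 435]) cube([33, 33, 185]);
translate([644, 473, 435]) cube([33, 33, 185]);


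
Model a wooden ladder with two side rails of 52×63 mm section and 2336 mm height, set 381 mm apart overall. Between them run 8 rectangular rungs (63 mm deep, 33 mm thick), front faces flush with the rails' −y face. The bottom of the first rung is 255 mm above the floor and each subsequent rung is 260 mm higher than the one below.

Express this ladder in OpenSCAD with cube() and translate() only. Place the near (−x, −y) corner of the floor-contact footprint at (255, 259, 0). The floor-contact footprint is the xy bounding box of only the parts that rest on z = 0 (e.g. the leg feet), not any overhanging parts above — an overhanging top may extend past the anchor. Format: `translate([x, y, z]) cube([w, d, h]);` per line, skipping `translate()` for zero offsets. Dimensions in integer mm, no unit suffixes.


translate([255, 259, 0]) cube([52, 63, 2336]);
translate([584, 259, 0]) cube([52, 63, 2336]);
translate([307, 259, 255]) cube([277, 63, 33]);
translate([307, 259, 515]) cube([277, 63, 33]);
translate([307, 259, 775]) cube([277, 63, 33]);
translate([307, 259, 1035]) cube([277, 63, 33]);
translate([307, 259, 1295]) cube([277, 63, 33]);
translate([307, 259, 1555]) cube([277, 63, 33]);
translate([307, 259, 1815]) cube([277, 63, 33]);
translate([307, 259, 2075]) cube([277, 63, 33]);


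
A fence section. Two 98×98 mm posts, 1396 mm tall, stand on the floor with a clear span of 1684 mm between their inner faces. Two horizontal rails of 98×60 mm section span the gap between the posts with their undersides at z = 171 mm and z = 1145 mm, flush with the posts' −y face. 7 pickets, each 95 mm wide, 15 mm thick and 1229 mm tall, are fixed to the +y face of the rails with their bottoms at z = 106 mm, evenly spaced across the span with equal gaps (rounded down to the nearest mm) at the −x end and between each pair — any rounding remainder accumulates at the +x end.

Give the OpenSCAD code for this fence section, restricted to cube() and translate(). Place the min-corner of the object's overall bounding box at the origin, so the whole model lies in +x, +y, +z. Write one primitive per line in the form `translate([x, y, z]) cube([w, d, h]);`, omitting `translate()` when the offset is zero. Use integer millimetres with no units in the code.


cube([98, 98, 1396]);
translate([1782, 0, 0]) cube([98, 98, 1396]);
translate([98, 0, 171]) cube([1684, 98, 60]);
translate([98, 0, 1145]) cube([1684, 98, 60]);
translate([225, 98, 106]) cube([95, 15, 1229]);
translate([447, 98, 106]) cube([95, 15, 1229]);
translate([669, 98, 106]) cube([95, 15, 1229]);
translate([891, 98, 106]) cube([95, 15, 1229]);
translate([1113, 98, 106]) cube([95, 15, 1229]);
translate([1335, 98, 106]) cube([95, 15, 1229]);
translate([1557, 98, 106]) cube([95, 15, 1229]);


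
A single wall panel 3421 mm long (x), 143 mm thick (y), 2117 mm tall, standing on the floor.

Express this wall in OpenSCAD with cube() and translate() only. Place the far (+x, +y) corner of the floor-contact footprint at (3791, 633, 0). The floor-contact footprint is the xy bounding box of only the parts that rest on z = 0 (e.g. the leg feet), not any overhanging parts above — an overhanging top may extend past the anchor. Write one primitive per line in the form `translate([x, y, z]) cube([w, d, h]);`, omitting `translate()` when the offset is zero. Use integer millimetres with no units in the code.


translate([370, 490, 0]) cube([3421, 143, 2117]);


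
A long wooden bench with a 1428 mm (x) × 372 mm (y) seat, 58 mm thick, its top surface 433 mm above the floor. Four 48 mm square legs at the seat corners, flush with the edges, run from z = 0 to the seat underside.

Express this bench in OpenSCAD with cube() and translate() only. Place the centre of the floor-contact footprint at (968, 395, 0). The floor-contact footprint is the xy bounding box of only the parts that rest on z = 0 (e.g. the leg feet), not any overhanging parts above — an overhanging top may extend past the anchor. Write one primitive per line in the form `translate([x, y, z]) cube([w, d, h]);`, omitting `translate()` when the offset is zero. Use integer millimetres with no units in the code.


// leg_h = 433 − 58 = 375
translate([254, 209, 375]) cube([1428, 372, 58]);
translate([254, 209, 0]) cube([48, 48, 375]);
translate([254, 533, 0]) cube([48, 48, 375]);
translate([1634, 209, 0]) cube([48, 48, 375]);
translate([1634, 533, 0]) cube([48, 48, 375]);


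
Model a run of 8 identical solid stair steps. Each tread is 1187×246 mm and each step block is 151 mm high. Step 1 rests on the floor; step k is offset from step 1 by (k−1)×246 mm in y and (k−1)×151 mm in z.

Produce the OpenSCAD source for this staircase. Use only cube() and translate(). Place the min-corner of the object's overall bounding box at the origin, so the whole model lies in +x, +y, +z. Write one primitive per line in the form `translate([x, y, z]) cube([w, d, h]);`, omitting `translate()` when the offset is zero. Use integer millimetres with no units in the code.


cube([1187, 246, 151]);
translate([0, 246, 151]) cube([1187, 246, 151]);
translate([0, 492, 302]) cube([1187, 246, 151]);
translate([0, 738, 453]) cube([1187, 246, 151]);
translate([0, 984, 604]) cube([1187, 246, 151]);
translate([0, 1230, 755]) cube([1187, 246, 151]);
translate([0, 1476, 906]) cube([1187, 246, 151]);
translate([0, 1722, 1057]) cube([1187, 246, 151]);


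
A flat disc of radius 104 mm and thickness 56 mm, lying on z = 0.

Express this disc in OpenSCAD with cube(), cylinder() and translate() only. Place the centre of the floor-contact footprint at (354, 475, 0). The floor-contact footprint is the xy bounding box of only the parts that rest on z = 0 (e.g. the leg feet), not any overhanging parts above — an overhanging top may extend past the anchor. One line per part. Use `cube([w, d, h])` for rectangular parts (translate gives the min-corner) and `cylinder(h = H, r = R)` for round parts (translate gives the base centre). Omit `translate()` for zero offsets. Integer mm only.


translate([354, 475, 0]) cylinder(h = 56, r = 104);


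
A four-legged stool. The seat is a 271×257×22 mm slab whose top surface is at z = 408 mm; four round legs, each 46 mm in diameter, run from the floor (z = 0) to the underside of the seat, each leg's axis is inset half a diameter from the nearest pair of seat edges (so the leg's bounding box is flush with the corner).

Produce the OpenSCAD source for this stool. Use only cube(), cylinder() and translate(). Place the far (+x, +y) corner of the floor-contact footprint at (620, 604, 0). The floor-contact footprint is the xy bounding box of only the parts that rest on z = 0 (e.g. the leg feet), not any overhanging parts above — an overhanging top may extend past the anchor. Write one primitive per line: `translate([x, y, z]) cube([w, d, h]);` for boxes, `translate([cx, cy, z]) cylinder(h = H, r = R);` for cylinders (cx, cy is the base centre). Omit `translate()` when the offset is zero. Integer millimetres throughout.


translate([349, 347, 386]) cube([271, 257, 22]);
translate([372, 370, 0]) cylinder(h = 386, r = 23);
translate([597, 370, 0]) cylinder(h = 386, r = 23);
translate([372, 581, 0]) cylinder(h = 386, r = 23);
translate([597, 581, 0]) cylinder(h = 386, r = 23);


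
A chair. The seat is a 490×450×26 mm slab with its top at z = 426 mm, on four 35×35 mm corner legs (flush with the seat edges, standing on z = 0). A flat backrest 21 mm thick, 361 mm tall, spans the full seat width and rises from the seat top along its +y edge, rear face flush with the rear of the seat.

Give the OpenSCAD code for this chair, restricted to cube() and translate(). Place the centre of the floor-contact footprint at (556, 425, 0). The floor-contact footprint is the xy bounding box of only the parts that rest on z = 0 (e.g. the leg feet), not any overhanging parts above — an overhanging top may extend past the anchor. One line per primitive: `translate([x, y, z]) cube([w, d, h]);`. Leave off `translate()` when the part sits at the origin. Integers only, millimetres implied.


translate([311, 200, 400]) cube([490, 450, 26]);
translate([311, 200, 0]) cube([35, 35, 400]);
translate([766, 200, 0]) cube([35, 35, 400]);
translate([311, 615, 0]) cube([35, 35, 400]);
translate([766, 615, 0]) cube([35, 35, 400]);
translate([311, 629, 426]) cube([490, 21, 361]);


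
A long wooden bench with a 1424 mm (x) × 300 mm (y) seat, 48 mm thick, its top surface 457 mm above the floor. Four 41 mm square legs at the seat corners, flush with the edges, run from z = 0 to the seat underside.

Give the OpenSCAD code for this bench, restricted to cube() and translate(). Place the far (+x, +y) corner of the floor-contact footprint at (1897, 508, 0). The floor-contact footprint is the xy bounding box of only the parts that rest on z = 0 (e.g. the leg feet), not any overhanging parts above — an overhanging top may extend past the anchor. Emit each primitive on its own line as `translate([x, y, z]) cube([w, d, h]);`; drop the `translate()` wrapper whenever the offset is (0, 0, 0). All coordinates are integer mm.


// leg_h = 457 − 48 = 409
translate([473, 208, 409]) cube([1424, 300, 48]);
translate([473, 208, 0]) cube([41, 41, 409]);
translate([473, 467, 0]) cube([41, 41, 409]);
translate([1856, 208, 0]) cube([41, 41, 409]);
translate([1856, 467, 0]) cube([41, 41, 409]);


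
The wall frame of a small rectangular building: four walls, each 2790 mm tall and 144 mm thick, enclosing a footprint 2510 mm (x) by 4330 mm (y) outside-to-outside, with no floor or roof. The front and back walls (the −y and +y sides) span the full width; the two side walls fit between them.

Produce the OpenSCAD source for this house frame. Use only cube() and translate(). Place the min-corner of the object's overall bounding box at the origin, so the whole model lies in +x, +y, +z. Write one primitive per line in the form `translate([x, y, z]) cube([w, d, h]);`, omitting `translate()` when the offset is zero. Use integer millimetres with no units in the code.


cube([2510, 144, 2790]);
translate([0, 4186, 0]) cube([2510, 144, 2790]);
translate([0, 144, 0]) cube([144, 4042, 2790]);
translate([2366, 144, 0]) cube([144, 4042, 2790]);


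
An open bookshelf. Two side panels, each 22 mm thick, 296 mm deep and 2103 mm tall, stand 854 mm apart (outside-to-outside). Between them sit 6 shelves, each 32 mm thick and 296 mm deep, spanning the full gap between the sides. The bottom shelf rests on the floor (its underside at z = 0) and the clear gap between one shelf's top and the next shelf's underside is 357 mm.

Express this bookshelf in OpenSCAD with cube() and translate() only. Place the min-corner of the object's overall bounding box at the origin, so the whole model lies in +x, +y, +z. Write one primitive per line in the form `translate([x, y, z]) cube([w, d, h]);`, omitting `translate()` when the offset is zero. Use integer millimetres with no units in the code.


cube([22, 296, 2103]);
translate([832, 0, 0]) cube([22, 296, 2103]);
translate([22, 0, 0]) cube([810, 296, 32]);
translate([22, 0, 389]) cube([810, 296, 32]);
translate([22, 0, 778]) cube([810, 296, 32]);
translate([22, 0, 1167]) cube([810, 296, 32]);
translate([22, 0, 1556]) cube([810, 296, 32]);
translate([22, 0, 1945]) cube([810, 296, 32]);


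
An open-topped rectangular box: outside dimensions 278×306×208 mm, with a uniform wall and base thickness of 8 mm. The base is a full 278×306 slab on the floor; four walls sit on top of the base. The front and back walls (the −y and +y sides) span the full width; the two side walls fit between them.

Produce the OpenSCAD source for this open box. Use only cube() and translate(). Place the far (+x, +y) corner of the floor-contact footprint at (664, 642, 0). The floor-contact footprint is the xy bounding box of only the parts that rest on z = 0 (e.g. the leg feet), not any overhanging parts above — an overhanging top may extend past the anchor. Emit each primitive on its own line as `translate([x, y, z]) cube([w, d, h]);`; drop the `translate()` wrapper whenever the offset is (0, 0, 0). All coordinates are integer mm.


translate([386, 336, 0]) cube([278, 306, 8]);
translate([386, 336, 8]) cube([278, 8, 200]);
translate([386, 634, 8]) cube([278, 8, 200]);
translate([386, 344, 8]) cube([8, 290, 200]);
translate([656, 344, 8]) cube([8, 290, 200]);


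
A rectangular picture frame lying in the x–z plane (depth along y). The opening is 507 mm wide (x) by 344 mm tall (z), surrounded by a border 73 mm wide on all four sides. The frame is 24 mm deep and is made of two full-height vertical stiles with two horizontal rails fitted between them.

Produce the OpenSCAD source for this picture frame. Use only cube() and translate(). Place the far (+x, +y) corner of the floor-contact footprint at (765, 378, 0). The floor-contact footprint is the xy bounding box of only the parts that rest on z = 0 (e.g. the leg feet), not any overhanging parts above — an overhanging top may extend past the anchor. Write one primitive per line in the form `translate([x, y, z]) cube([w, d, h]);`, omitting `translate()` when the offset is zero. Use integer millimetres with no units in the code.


translate([112, 354, 0]) cube([73, 24, 490]);
translate([692, 354, 0]) cube([73, 24, 490]);
translate([185, 354, 0]) cube([507, 24, 73]);
translate([185, 354, 417]) cube([507, 24, 73]);


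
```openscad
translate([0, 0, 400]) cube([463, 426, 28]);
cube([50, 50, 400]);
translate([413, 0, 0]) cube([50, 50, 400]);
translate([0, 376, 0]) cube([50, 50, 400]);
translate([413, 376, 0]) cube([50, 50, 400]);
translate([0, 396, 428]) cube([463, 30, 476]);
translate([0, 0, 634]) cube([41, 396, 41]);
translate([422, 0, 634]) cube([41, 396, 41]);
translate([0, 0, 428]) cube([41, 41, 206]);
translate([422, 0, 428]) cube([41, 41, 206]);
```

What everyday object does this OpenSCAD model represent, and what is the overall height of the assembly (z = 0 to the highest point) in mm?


A chair. The overall height is 904 mm.

A slab on four corner posts with a tall panel at the back — a chair. The seat slab sits at z = 400 with thickness 28, and the 476 mm backrest starts at the seat top, so the overall height is 400 + 28 + 476 = 904 mm.


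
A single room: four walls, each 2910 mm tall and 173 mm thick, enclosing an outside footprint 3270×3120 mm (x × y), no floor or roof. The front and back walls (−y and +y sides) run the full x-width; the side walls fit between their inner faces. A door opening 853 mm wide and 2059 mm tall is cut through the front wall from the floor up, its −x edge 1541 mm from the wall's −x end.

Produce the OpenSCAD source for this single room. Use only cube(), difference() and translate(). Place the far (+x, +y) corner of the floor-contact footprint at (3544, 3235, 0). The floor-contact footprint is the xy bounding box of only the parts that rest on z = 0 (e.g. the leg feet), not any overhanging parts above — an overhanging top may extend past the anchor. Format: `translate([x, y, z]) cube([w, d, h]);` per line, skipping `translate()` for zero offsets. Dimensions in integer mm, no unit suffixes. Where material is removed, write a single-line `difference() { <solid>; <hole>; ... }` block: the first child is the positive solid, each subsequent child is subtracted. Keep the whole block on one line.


difference() { translate([274, 115, 0]) cube([3270, 173, 2910]); translate([1815, 115, 0]) cube([853, 173, 2059]); }
translate([274, 3062, 0]) cube([3270, 173, 2910]);
translate([274, 288, 0]) cube([173, 2774, 2910]);
translate([3371, 288, 0]) cube([173, 2774, 2910]);


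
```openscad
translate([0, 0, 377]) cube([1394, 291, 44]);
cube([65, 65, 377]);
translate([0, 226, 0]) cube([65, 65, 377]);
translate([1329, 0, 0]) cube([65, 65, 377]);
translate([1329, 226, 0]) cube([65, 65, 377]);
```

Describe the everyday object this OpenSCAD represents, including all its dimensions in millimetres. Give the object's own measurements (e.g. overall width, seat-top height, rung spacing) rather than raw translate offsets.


A long wooden bench with a 1394 mm (x) × 291 mm (y) seat, 44 mm thick, its top surface 421 mm above the floor. Four 65 mm square legs at the seat corners, flush with the edges, run from z = 0 to the seat underside.


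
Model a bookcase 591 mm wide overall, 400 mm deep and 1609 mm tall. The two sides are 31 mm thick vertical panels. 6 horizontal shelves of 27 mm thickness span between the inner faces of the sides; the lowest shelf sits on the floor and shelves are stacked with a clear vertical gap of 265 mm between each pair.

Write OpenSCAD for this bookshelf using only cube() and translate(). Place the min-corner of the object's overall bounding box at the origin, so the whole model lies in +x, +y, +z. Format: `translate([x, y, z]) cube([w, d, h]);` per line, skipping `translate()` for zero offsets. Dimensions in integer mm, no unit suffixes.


cube([31, 400, 1609]);
translate([560, 0, 0]) cube([31, 400, 1609]);
translate([31, 0, 0]) cube([529, 400, 27]);
translate([31, 0, 292]) cube([529, 400, 27]);
translate([31, 0, 584]) cube([529, 400, 27]);
translate([31, 0, 876]) cube([529, 400, 27]);
translate([31, 0, 1168]) cube([529, 400, 27]);
translate([31, 0, 1460]) cube([529, 400, 27]);


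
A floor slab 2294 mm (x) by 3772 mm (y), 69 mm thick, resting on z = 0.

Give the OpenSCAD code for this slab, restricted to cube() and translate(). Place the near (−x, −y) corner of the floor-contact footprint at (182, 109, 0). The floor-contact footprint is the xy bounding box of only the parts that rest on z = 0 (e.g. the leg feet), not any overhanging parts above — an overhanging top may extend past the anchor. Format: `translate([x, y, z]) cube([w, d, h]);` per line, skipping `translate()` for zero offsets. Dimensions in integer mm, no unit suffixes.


translate([182, 109, 0]) cube([2294, 3772, 69]);


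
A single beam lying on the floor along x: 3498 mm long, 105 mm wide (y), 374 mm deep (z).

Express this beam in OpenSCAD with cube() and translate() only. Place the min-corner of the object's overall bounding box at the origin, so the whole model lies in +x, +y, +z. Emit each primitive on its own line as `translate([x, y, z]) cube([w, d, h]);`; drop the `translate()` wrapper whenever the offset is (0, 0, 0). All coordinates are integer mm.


cube([3498, 105, 374]);


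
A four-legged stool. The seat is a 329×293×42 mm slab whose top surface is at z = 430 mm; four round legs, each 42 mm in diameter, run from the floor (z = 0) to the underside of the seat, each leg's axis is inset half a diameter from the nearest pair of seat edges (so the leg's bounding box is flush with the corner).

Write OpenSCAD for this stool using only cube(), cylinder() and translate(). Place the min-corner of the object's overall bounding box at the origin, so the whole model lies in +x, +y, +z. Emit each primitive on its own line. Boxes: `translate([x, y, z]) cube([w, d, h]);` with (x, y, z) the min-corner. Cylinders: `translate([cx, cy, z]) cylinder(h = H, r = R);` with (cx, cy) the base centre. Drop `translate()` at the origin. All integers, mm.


// leg_h = 430 - 42 = 388
translate([0, 0, 388]) cube([329, 293, 42]);
translate([21, 21, 0]) cylinder(h = 388, r = 21);
translate([308, 21, 0]) cylinder(h = 388, r = 21);
translate([21, 272, 0]) cylinder(h = 388, r = 21);
translate([308, 272, 0]) cylinder(h = 388, r = 21);


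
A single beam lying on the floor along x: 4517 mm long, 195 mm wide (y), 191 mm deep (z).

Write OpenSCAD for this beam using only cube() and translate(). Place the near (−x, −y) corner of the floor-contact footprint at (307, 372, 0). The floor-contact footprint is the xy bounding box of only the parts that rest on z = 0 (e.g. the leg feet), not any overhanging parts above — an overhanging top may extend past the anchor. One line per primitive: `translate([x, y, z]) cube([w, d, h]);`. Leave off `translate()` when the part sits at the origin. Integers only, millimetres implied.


translate([307, 372, 0]) cube([4517, 195, 191]);


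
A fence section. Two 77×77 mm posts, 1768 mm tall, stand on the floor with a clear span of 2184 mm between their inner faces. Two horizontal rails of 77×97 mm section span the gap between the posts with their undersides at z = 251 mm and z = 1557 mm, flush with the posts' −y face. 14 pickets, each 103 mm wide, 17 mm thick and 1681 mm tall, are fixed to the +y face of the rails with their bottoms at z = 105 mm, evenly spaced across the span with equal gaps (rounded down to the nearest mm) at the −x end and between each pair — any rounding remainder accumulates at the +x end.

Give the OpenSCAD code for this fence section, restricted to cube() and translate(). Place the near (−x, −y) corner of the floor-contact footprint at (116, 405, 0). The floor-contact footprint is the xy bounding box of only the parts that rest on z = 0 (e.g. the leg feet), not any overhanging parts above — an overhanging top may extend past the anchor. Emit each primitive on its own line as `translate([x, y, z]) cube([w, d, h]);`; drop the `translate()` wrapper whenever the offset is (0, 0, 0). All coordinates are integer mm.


translate([116, 405, 0]) cube([77, 77, 1768]);
translate([2377, 405, 0]) cube([77, 77, 1768]);
translate([193, 405, 251]) cube([2184, 77, 97]);
translate([193, 405, 1557]) cube([2184, 77, 97]);
translate([242, 482, 105]) cube([103, 17, 1681]);
translate([394, 482, 105]) cube([103, 17, 1681]);
translate([546, 482, 105]) cube([103, 17, 1681]);
translate([698, 482, 105]) cube([103, 17, 1681]);
translate([850, 482, 105]) cube([103, 17, 1681]);
translate([1002, 482, 105]) cube([103, 17, 1681]);
translate([1154, 482, 105]) cube([103, 17, 1681]);
translate([1306, 482, 105]) cube([103, 17, 1681]);
translate([1458, 482, 105]) cube([103, 17, 1681]);
translate([1610, 482, 105]) cube([103, 17, 1681]);
translate([1762, 482, 105]) cube([103, 17, 1681]);
translate([1914, 482, 105]) cube([103, 17, 1681]);
translate([2066, 482, 105]) cube([103, 17, 1681]);
translate([2218, 482, 105]) cube([103, 17, 1681]);


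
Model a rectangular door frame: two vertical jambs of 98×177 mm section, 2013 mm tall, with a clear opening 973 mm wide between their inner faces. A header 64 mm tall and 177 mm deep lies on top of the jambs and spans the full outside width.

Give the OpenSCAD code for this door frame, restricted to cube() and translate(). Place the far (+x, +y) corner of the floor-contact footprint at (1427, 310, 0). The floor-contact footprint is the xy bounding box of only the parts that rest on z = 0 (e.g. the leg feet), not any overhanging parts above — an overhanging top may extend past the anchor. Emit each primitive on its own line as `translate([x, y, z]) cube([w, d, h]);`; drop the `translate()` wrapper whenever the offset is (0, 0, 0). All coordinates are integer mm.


translate([258, 133, 0]) cube([98, 177, 2013]);
translate([1329, 133, 0]) cube([98, 177, 2013]);
translate([258, 133, 2013]) cube([1169, 177, 64]);


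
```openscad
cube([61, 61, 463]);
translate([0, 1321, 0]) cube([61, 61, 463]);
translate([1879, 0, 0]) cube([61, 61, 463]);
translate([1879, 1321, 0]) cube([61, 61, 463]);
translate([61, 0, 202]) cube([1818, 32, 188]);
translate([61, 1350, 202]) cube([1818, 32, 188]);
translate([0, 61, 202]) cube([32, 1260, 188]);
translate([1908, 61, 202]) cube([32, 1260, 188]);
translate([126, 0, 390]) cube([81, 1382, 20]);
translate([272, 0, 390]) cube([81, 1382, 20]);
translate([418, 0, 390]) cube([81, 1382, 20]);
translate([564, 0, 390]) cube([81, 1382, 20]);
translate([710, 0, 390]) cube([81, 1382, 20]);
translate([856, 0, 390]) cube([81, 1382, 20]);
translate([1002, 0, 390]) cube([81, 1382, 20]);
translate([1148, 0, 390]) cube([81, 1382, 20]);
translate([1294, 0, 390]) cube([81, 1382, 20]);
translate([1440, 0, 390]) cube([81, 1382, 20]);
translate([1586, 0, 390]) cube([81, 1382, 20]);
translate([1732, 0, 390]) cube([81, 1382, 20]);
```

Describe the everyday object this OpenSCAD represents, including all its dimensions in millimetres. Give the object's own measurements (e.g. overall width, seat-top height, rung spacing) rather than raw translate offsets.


A bed frame 1940 mm long (x) by 1382 mm wide (y). Four 61×61 mm corner posts, 463 mm tall, at the corners of the footprint. Four rails of 32 mm thickness and 188 mm height run between adjacent posts with their undersides at z = 202 mm, their outer faces flush with the outside of the frame (the two x-running rails run between the posts' inner faces; the two y-running rails run between the posts' inner faces). 12 slats, each 81 mm wide (x) and 20 mm thick, lie across the top of the two x-running rails, running the full 1382 mm width of the frame in y; along x they sit between the end posts with a 65 mm gap after the −x posts and between neighbouring slats, leaving 66 mm before the +x posts.


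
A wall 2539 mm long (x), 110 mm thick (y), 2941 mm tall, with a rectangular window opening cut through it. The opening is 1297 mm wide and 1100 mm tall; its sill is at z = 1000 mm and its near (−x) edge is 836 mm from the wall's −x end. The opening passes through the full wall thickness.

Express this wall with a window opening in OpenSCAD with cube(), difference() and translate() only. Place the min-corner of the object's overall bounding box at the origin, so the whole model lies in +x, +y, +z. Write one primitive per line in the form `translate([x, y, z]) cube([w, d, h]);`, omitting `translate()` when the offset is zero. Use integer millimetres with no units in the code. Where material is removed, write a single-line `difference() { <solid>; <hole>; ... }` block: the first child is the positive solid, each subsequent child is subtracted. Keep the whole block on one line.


difference() { cube([2539, 110, 2941]); translate([836, 0, 1000]) cube([1297, 110, 1100]); }


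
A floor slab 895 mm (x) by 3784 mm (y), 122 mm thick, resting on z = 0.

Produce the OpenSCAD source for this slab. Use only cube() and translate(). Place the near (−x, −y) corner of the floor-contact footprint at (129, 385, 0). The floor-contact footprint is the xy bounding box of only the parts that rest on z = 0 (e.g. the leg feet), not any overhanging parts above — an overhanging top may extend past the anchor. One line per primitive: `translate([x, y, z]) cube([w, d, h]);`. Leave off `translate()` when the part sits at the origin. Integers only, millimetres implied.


translate([129, 385, 0]) cube([895, 3784, 122]);
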